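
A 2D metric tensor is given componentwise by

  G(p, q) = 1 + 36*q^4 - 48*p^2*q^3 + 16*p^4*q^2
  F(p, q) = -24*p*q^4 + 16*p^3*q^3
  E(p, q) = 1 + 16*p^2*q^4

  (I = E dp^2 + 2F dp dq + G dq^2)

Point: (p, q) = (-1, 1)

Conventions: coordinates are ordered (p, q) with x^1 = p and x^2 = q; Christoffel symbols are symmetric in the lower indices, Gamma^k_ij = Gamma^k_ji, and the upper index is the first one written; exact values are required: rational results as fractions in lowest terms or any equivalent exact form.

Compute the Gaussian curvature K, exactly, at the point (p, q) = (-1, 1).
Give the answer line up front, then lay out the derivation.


Answer: K = -32/147

E = 17, F = 8, G = 5, EG - F^2 = 21 at the point
E_p = -32, E_q = 64, F_p = 24, F_q = 48, G_p = 32, G_q = 32
E_qq = 192, F_pq = 48, G_pp = 96
The intrinsic route: Brioschi's K = (det M1 - det M2)/(EG - F^2)^2.
M1 = [[-E_qq/2 + F_pq - G_pp/2, E_p/2, F_p - E_q/2], [F_q - G_p/2, E, F], [G_q/2, F, G]] = [[-96, -16, -8], [32, 17, 8], [16, 8, 5]]; det M1 = -1376
M2 = [[0, E_q/2, G_p/2], [E_q/2, E, F], [G_p/2, F, G]] = [[0, 32, 16], [32, 17, 8], [16, 8, 5]]; det M2 = -1280
det M1 - det M2 = -96; K = -96 / (21)^2 = -32/147


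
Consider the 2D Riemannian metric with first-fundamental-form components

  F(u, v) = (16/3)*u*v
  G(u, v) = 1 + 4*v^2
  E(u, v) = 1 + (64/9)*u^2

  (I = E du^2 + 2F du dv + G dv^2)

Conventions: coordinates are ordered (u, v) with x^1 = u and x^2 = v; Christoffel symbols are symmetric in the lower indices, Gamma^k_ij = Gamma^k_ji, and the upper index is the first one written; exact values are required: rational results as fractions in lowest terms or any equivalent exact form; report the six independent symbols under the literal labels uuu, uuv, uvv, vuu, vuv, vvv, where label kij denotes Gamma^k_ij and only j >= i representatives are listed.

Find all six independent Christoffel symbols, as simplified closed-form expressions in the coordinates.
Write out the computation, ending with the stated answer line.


E = 1 + (64/9)*u^2; F = (16/3)*u*v; G = 1 + 4*v^2
Gamma^k_ij = (1/2) g^{kl} (d_i g_jl + d_j g_il - d_l g_ij), with g^inv = (1/(EG-F^2)) [[G, -F], [-F, E]]
first partials: E_u = (128/9)*u, E_v = 0, F_u = (16/3)*v, F_v = (16/3)*u, G_u = 0, G_v = 8*v
D = EG - F^2 = 1 + 4*v^2 + (64/9)*u^2
expanded: Gamma^u_uu = (G E_u - 2F F_u + F E_v)/(2D), Gamma^u_uv = (G E_v - F G_u)/(2D), Gamma^u_vv = (2G F_v - G G_u - F G_v)/(2D), Gamma^v_uu = (2E F_u - E E_v - F E_u)/(2D), Gamma^v_uv = (E G_u - F E_v)/(2D), Gamma^v_vv = (E G_v - 2F F_v + F G_u)/(2D); substitute and cancel common factors

Answer: Gamma_uuu = 64*u/(64*u^2 + 36*v^2 + 9), Gamma_uuv = 0, Gamma_uvv = 48*u/(64*u^2 + 36*v^2 + 9), Gamma_vuu = 48*v/(64*u^2 + 36*v^2 + 9), Gamma_vuv = 0, Gamma_vvv = 36*v/(64*u^2 + 36*v^2 + 9)


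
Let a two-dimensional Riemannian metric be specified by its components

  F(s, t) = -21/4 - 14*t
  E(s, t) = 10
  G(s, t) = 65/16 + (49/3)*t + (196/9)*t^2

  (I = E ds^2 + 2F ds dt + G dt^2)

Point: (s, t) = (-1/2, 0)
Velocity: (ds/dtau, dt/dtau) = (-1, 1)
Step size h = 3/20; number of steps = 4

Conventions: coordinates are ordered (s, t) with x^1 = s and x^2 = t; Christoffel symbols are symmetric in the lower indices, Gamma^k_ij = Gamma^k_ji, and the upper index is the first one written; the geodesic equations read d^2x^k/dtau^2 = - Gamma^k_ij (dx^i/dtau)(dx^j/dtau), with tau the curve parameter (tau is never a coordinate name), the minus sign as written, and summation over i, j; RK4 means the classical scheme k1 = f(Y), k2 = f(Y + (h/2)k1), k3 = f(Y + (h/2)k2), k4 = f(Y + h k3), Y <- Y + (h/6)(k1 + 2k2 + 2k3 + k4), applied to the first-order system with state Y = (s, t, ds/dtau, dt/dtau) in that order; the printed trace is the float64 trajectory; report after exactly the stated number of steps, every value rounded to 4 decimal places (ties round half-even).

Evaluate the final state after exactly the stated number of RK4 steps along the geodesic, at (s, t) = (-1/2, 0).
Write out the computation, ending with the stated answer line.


f(Y) = (ds/dtau, dt/dtau, -Gamma^s_ij Y'^i Y'^j, -Gamma^t_ij Y'^i Y'^j) with the Gammas evaluated at the stage position; h = 0.150000; intermediate values shown to 6 dp
step 0: s = -0.5000, t = 0.0000, ds/dtau = -1.0000, dt/dtau = 1.0000
step 1:
  k1: at (s, t) = (-0.500000, 0.000000), (ds/dtau, dt/dtau) = (-1.000000, 1.000000); Gamma_sss = 0.000000, Gamma_sst = 0.000000, Gamma_stt = -1.071770, Gamma_tss = 0.000000, Gamma_tst = 0.000000, Gamma_ttt = 0.625199; k1 = (-1.000000, 1.000000, 1.071770, -0.625199)
  k2: at (s, t) = (-0.575000, 0.075000), (ds/dtau, dt/dtau) = (-0.919617, 0.953110); Gamma_sss = 0.000000, Gamma_sst = 0.000000, Gamma_stt = -0.971548, Gamma_tss = 0.000000, Gamma_tst = 0.000000, Gamma_ttt = 0.680083; k2 = (-0.919617, 0.953110, 0.882572, -0.617800)
  k3: at (s, t) = (-0.568971, 0.071483), (ds/dtau, dt/dtau) = (-0.933807, 0.953665); Gamma_sss = 0.000000, Gamma_sst = 0.000000, Gamma_stt = -0.976199, Gamma_tss = 0.000000, Gamma_tst = 0.000000, Gamma_ttt = 0.677999; k3 = (-0.933807, 0.953665, 0.887830, -0.616624)
  k4: at (s, t) = (-0.640071, 0.143050), (ds/dtau, dt/dtau) = (-0.866825, 0.907506); Gamma_sss = 0.000000, Gamma_sst = 0.000000, Gamma_stt = -0.883581, Gamma_tss = 0.000000, Gamma_tst = 0.000000, Gamma_ttt = 0.712038; k4 = (-0.866825, 0.907506, 0.727688, -0.586411)
  Y <- Y + (h/6)(k1 + 2k2 + 2k3 + k4): s = -0.6393, t = 0.1430, ds/dtau = -0.8665, dt/dtau = 0.9080
step 2:
  k1: at (s, t) = (-0.639342, 0.143026), (ds/dtau, dt/dtau) = (-0.866493, 0.907988); Gamma_sss = 0.000000, Gamma_sst = 0.000000, Gamma_stt = -0.883610, Gamma_tss = 0.000000, Gamma_tst = 0.000000, Gamma_ttt = 0.712030; k1 = (-0.866493, 0.907988, 0.728486, -0.587028)
  k2: at (s, t) = (-0.704329, 0.211126), (ds/dtau, dt/dtau) = (-0.811857, 0.863961); Gamma_sss = 0.000000, Gamma_sst = 0.000000, Gamma_stt = -0.800842, Gamma_tss = 0.000000, Gamma_tst = 0.000000, Gamma_ttt = 0.730168; k2 = (-0.811857, 0.863961, 0.597772, -0.545019)
  k3: at (s, t) = (-0.700231, 0.207824), (ds/dtau, dt/dtau) = (-0.821661, 0.867112); Gamma_sss = 0.000000, Gamma_sst = 0.000000, Gamma_stt = -0.804711, Gamma_tss = 0.000000, Gamma_tst = 0.000000, Gamma_ttt = 0.729563; k3 = (-0.821661, 0.867112, 0.605049, -0.548546)
  k4: at (s, t) = (-0.762591, 0.273093), (ds/dtau, dt/dtau) = (-0.775736, 0.825707); Gamma_sss = 0.000000, Gamma_sst = 0.000000, Gamma_stt = -0.731177, Gamma_tss = 0.000000, Gamma_tst = 0.000000, Gamma_ttt = 0.737133; k4 = (-0.775736, 0.825707, 0.498510, -0.502571)
  Y <- Y + (h/6)(k1 + 2k2 + 2k3 + k4): s = -0.7621, t = 0.2729, ds/dtau = -0.7757, dt/dtau = 0.8261
step 3:
  k1: at (s, t) = (-0.762073, 0.272922), (ds/dtau, dt/dtau) = (-0.775677, 0.826070); Gamma_sss = 0.000000, Gamma_sst = 0.000000, Gamma_stt = -0.731361, Gamma_tss = 0.000000, Gamma_tst = 0.000000, Gamma_ttt = 0.737124; k1 = (-0.775677, 0.826070, 0.499075, -0.503008)
  k2: at (s, t) = (-0.820249, 0.334878), (ds/dtau, dt/dtau) = (-0.738247, 0.788345); Gamma_sss = 0.000000, Gamma_sst = 0.000000, Gamma_stt = -0.667480, Gamma_tss = 0.000000, Gamma_tst = 0.000000, Gamma_ttt = 0.737068; k2 = (-0.738247, 0.788345, 0.414831, -0.458079)
  k3: at (s, t) = (-0.817442, 0.332048), (ds/dtau, dt/dtau) = (-0.744565, 0.791714); Gamma_sss = 0.000000, Gamma_sst = 0.000000, Gamma_stt = -0.670271, Gamma_tss = 0.000000, Gamma_tst = 0.000000, Gamma_ttt = 0.737199; k3 = (-0.744565, 0.791714, 0.420133, -0.462085)
  k4: at (s, t) = (-0.873758, 0.391680), (ds/dtau, dt/dtau) = (-0.712657, 0.756758); Gamma_sss = 0.000000, Gamma_sst = 0.000000, Gamma_stt = -0.614010, Gamma_tss = 0.000000, Gamma_tst = 0.000000, Gamma_ttt = 0.732276; k4 = (-0.712657, 0.756758, 0.351633, -0.419361)
  Y <- Y + (h/6)(k1 + 2k2 + 2k3 + k4): s = -0.8734, t = 0.3915, ds/dtau = -0.7127, dt/dtau = 0.7570
step 4:
  k1: at (s, t) = (-0.873422, 0.391496), (ds/dtau, dt/dtau) = (-0.712662, 0.757003); Gamma_sss = 0.000000, Gamma_sst = 0.000000, Gamma_stt = -0.614175, Gamma_tss = 0.000000, Gamma_tst = 0.000000, Gamma_ttt = 0.732298; k1 = (-0.712662, 0.757003, 0.351955, -0.419646)
  k2: at (s, t) = (-0.926872, 0.448271), (ds/dtau, dt/dtau) = (-0.686265, 0.725529); Gamma_sss = 0.000000, Gamma_sst = 0.000000, Gamma_stt = -0.565418, Gamma_tss = 0.000000, Gamma_tst = 0.000000, Gamma_ttt = 0.724099; k2 = (-0.686265, 0.725529, 0.297632, -0.381161)
  k3: at (s, t) = (-0.924892, 0.445911), (ds/dtau, dt/dtau) = (-0.690339, 0.728416); Gamma_sss = 0.000000, Gamma_sst = 0.000000, Gamma_stt = -0.567355, Gamma_tss = 0.000000, Gamma_tst = 0.000000, Gamma_ttt = 0.724496; k3 = (-0.690339, 0.728416, 0.301032, -0.384410)
  k4: at (s, t) = (-0.976973, 0.500758), (ds/dtau, dt/dtau) = (-0.667507, 0.699341); Gamma_sss = 0.000000, Gamma_sst = 0.000000, Gamma_stt = -0.524295, Gamma_tss = 0.000000, Gamma_tst = 0.000000, Gamma_ttt = 0.714242; k4 = (-0.667507, 0.699341, 0.256421, -0.349320)
  Y <- Y + (h/6)(k1 + 2k2 + 2k3 + k4): s = -0.9768, t = 0.5006, ds/dtau = -0.6675, dt/dtau = 0.6995

Answer: s = -0.9768, t = 0.5006, ds/dtau = -0.6675, dt/dtau = 0.6995


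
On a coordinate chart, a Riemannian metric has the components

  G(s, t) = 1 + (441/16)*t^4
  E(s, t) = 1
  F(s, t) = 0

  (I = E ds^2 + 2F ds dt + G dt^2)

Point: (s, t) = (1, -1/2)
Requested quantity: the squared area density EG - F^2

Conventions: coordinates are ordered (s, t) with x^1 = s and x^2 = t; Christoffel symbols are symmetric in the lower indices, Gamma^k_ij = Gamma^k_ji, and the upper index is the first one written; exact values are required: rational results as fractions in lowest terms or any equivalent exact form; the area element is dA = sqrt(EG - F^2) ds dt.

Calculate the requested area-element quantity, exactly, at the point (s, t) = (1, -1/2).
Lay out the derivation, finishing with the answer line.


E = 1, F = 0, G = 697/256; EG - F^2 = 697/256

Answer: EG - F^2 = 697/256


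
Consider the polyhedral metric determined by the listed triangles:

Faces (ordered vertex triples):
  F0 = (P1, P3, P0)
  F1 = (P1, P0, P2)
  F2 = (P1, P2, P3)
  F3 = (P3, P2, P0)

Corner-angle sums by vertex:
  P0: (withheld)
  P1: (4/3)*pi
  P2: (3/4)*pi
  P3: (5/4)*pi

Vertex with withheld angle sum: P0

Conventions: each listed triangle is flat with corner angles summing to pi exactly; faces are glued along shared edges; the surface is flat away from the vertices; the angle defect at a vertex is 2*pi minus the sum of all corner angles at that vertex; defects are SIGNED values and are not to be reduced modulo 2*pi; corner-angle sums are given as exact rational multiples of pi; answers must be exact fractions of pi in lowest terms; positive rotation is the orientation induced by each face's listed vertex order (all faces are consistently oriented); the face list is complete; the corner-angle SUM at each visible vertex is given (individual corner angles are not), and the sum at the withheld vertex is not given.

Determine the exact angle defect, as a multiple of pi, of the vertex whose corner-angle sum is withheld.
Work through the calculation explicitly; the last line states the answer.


V = 4, E = 6, F = 4; chi = V - E + F = 2
Gauss-Bonnet: total defect = 2*pi*chi = 4*pi; visible defects sum to (8/3)*pi

Answer: defect(P0) = (4/3)*pi


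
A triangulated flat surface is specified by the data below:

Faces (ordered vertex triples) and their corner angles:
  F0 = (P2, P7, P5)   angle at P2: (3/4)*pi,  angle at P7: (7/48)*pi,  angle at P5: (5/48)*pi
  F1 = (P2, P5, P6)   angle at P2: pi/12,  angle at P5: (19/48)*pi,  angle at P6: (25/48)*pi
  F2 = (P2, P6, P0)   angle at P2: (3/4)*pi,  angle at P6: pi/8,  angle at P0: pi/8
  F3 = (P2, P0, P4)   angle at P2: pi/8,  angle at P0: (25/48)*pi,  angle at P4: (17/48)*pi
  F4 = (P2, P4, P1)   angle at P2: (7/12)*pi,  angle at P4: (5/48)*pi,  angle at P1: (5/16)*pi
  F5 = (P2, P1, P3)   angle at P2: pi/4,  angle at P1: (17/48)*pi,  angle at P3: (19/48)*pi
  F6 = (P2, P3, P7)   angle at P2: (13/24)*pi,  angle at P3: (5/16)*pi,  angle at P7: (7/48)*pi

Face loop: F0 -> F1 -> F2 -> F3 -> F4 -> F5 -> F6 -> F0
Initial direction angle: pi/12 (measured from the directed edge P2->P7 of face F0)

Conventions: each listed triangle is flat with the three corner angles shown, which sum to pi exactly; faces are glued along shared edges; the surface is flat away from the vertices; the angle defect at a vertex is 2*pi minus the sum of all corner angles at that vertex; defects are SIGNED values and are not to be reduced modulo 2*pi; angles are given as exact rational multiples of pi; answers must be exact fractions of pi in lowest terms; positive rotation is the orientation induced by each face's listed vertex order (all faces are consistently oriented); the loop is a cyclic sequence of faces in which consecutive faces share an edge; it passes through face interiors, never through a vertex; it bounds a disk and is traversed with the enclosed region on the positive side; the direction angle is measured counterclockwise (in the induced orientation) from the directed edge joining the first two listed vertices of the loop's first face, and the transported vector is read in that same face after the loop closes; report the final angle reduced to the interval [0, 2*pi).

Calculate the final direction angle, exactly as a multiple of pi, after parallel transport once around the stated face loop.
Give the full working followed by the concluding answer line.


enclosed vertex P2: corner angles sum to (37/12)*pi, defect = 2*pi - (37/12)*pi = (-13/12)*pi
by Gauss-Bonnet the loop rotates the vector by the enclosed defect sum (positive orientation, mod 2*pi)
final angle = pi/12 - (13/12)*pi = pi (mod 2*pi)

Answer: final direction angle = pi


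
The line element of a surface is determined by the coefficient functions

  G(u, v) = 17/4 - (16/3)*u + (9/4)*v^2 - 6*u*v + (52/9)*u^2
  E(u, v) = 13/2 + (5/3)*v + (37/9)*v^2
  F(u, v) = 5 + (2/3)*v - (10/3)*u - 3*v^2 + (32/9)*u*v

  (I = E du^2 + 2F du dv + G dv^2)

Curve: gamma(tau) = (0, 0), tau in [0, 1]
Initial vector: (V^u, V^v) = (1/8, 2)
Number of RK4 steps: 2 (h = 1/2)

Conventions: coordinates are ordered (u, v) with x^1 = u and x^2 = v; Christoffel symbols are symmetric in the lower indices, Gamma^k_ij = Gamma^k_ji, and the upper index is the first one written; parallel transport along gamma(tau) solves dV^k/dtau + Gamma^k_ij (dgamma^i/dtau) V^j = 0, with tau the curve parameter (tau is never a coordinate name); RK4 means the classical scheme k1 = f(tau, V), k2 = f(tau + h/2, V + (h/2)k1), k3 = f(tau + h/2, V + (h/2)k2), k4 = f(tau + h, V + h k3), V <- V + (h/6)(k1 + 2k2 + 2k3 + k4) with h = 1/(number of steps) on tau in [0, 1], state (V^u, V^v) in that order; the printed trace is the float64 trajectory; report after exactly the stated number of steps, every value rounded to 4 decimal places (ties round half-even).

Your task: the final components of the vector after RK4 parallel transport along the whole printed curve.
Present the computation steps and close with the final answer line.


gamma'(tau) = (0, 0); f(tau, V)^k = -Gamma^k_ij(gamma(tau)) gamma'^i(tau) V^j; h = 1/2; intermediate values shown to 6 dp
curve data and Christoffel symbols at the stage parameters:
  tau = 0.000000: gamma = (0.000000, 0.000000), gamma' = (0.000000, 0.000000); Gamma_uuu = 7.936508, Gamma_uuv = 6.428571, Gamma_uvv = 5.396825, Gamma_vuu = -10.317460, Gamma_vuv = -8.190476, Gamma_vvv = -6.349206
  tau = 0.250000: gamma = (0.000000, 0.000000), gamma' = (0.000000, 0.000000); Gamma_uuu = 7.936508, Gamma_uuv = 6.428571, Gamma_uvv = 5.396825, Gamma_vuu = -10.317460, Gamma_vuv = -8.190476, Gamma_vvv = -6.349206
  tau = 0.500000: gamma = (0.000000, 0.000000), gamma' = (0.000000, 0.000000); Gamma_uuu = 7.936508, Gamma_uuv = 6.428571, Gamma_uvv = 5.396825, Gamma_vuu = -10.317460, Gamma_vuv = -8.190476, Gamma_vvv = -6.349206
  tau = 0.750000: gamma = (0.000000, 0.000000), gamma' = (0.000000, 0.000000); Gamma_uuu = 7.936508, Gamma_uuv = 6.428571, Gamma_uvv = 5.396825, Gamma_vuu = -10.317460, Gamma_vuv = -8.190476, Gamma_vvv = -6.349206
  tau = 1.000000: gamma = (0.000000, 0.000000), gamma' = (0.000000, 0.000000); Gamma_uuu = 7.936508, Gamma_uuv = 6.428571, Gamma_uvv = 5.396825, Gamma_vuu = -10.317460, Gamma_vuv = -8.190476, Gamma_vvv = -6.349206
step 0: V^u = 0.1250, V^v = 2.0000
step 1: k1 = (0.000000, 0.000000), k2 = (0.000000, 0.000000), k3 = (0.000000, 0.000000), k4 = (0.000000, 0.000000); V <- V + (h/6)(k1 + 2k2 + 2k3 + k4): V^u = 0.1250, V^v = 2.0000
step 2: k1 = (0.000000, 0.000000), k2 = (0.000000, 0.000000), k3 = (0.000000, 0.000000), k4 = (0.000000, 0.000000); V <- V + (h/6)(k1 + 2k2 + 2k3 + k4): V^u = 0.1250, V^v = 2.0000

Answer: V^u = 0.1250, V^v = 2.0000


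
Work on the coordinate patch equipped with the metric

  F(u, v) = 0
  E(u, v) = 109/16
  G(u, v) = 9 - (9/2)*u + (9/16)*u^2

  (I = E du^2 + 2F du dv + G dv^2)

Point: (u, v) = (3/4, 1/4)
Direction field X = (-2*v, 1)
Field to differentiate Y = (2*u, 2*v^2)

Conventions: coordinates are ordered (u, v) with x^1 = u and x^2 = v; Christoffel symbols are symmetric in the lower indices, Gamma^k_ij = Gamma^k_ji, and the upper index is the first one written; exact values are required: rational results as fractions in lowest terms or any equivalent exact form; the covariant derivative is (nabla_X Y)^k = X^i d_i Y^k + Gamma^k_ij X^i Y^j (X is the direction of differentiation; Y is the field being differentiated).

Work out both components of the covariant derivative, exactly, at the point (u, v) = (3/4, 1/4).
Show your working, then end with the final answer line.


E = 109/16, F = 0, G = 1521/256 at the point
E_u = 0, E_v = 0, F_u = 0, F_v = 0, G_u = -117/32, G_v = 0
EG - F^2 = 165789/4096;  g^inv = (4096/165789) * [[1521/256, 0], [0, 109/16]]
first-kind symbols [ij,l] = (1/2)(d_i g_jl + d_j g_il - d_l g_ij): [uu,u] = E_u/2 = 0, [uu,v] = F_u - E_v/2 = 0, [uv,u] = E_v/2 = 0, [uv,v] = G_u/2 = -117/64, [vv,u] = F_v - G_u/2 = 117/64, [vv,v] = G_v/2 = 0
Gamma^u_ij = (G*[ij,u] - F*[ij,v])/(EG - F^2), Gamma^v_ij = (E*[ij,v] - F*[ij,u])/(EG - F^2)
Gamma_uuu = 0, Gamma_uuv = 0, Gamma_uvv = 117/436, Gamma_vuu = 0, Gamma_vuv = -4/13, Gamma_vvv = 0
X = (-1/2, 1), Y = (3/2, 1/8) at the point

Answer: (nabla_X Y)^u = -3371/3488, (nabla_X Y)^v = 29/52


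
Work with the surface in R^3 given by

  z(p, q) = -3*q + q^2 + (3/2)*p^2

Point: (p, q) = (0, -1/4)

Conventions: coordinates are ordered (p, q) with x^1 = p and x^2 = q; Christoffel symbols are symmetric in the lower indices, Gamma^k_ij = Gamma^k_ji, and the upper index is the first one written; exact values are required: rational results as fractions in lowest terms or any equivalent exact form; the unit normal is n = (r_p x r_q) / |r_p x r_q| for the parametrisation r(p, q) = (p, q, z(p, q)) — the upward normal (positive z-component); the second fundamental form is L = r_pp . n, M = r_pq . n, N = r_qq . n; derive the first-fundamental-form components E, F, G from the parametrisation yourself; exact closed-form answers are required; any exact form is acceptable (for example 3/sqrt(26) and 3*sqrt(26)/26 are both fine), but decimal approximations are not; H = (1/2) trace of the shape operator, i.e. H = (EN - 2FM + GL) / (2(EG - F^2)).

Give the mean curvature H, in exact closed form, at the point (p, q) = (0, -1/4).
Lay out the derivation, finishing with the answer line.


z_p = 0, z_q = -7/2, z_pp = 3, z_pq = 0, z_qq = 2
E = 1, F = 0, G = 53/4; answer radicand W^2 = 53/4
unnormalised second-form numerators: l = 3, m = 0, n = 2; L = l/sqrt(53/4), and similarly M = m/sqrt(W^2), N = n/sqrt(W^2)
H = (E*n - 2*F*m + G*l) / (2*(EG - F^2)*sqrt(W^2)); E*n - 2*F*m + G*l = 167/4, EG - F^2 = 53/4, so H = (167/106)/sqrt(53/4)

Answer: H = 167*sqrt(53)/2809


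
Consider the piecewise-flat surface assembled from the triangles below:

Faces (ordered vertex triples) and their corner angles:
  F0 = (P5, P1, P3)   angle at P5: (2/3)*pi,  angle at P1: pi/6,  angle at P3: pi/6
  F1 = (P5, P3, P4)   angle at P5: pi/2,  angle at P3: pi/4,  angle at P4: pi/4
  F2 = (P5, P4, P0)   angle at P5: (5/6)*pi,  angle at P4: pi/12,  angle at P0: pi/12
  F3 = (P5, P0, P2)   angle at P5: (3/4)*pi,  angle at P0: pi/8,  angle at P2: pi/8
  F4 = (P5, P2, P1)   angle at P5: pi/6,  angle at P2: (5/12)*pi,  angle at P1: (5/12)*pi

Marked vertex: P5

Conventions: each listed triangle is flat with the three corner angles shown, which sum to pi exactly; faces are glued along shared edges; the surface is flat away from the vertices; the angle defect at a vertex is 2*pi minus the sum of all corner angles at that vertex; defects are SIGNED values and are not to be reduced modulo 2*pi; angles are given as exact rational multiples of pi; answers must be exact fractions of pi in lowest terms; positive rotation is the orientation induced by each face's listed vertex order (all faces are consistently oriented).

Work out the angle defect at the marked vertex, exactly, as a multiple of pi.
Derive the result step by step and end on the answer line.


Sum of corner angles at P5: (35/12)*pi
defect = 2*pi - (35/12)*pi

Answer: defect(P5) = (-11/12)*pi


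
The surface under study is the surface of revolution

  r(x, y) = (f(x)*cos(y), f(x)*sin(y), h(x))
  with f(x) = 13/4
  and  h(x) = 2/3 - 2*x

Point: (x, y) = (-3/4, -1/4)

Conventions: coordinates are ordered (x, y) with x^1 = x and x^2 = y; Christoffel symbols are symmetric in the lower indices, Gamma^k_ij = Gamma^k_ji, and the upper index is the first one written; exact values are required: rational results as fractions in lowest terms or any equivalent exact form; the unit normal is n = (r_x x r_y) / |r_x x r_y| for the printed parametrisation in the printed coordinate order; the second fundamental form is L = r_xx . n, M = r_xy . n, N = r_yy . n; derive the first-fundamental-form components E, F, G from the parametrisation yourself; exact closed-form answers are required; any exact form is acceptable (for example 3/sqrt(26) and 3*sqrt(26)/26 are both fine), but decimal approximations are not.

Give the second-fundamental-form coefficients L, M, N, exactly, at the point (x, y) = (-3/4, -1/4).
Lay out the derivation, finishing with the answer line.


f = 13/4, f' = 0, f'' = 0, h' = -2, h'' = 0
E = 4, F = 0, G = 169/16; answer radicand W^2 = 4
unnormalised second-form numerators: l = 0, m = 0, n = -13/2; L = l/sqrt(4), and similarly M = m/sqrt(W^2), N = n/sqrt(W^2)

Answer: L = 0, M = 0, N = -13/4


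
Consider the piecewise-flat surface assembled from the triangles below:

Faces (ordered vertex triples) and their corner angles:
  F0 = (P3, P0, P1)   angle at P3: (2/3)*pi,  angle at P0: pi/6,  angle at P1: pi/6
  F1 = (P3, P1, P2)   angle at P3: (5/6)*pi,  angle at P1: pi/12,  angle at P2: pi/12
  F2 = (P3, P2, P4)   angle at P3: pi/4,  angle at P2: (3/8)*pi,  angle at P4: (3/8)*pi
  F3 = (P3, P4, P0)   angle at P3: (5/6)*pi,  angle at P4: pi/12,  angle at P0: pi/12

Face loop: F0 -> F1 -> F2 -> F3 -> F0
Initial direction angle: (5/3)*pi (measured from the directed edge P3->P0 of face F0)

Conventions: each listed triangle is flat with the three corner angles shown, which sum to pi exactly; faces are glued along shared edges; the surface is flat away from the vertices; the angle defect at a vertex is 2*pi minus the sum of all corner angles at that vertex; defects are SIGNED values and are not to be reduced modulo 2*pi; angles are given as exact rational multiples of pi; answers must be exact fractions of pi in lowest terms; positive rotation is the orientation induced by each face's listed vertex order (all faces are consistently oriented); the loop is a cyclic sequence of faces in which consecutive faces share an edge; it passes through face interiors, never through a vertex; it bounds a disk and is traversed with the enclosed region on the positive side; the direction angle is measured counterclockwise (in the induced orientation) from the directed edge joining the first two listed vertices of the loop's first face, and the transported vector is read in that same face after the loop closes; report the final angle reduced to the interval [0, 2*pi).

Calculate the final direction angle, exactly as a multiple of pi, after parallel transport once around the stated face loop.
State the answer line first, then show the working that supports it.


Answer: final direction angle = (13/12)*pi

enclosed vertex P3: corner angles sum to (31/12)*pi, defect = 2*pi - (31/12)*pi = (-7/12)*pi
by Gauss-Bonnet the loop rotates the vector by the enclosed defect sum (positive orientation, mod 2*pi)
final angle = (5/3)*pi - (7/12)*pi = (13/12)*pi (mod 2*pi)


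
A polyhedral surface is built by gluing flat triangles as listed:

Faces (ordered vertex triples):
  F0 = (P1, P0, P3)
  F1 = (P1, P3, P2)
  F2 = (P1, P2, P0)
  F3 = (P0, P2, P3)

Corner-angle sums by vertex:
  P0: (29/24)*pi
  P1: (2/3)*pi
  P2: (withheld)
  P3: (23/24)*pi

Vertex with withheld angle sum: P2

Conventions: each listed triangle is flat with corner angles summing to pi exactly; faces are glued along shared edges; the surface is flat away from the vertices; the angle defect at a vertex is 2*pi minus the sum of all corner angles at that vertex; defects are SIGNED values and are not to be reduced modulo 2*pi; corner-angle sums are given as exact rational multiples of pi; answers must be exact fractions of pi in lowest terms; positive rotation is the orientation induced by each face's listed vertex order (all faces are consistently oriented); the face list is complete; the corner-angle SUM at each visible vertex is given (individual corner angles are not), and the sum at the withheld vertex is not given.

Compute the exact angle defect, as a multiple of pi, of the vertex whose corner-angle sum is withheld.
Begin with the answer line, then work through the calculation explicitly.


Answer: defect(P2) = (5/6)*pi

V = 4, E = 6, F = 4; chi = V - E + F = 2
Gauss-Bonnet: total defect = 2*pi*chi = 4*pi; visible defects sum to (19/6)*pi


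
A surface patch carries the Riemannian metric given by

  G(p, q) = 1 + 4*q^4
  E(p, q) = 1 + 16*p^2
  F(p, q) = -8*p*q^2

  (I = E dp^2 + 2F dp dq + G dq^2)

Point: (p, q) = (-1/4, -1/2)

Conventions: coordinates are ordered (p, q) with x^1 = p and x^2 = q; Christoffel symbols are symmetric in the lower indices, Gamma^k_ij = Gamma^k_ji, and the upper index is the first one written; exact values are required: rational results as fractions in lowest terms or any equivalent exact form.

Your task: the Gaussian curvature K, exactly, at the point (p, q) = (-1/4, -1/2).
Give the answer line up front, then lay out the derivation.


Answer: K = 128/81

E = 2, F = 1/2, G = 5/4, EG - F^2 = 9/4 at the point
E_p = -8, E_q = 0, F_p = -2, F_q = -2, G_p = 0, G_q = -2
E_qq = 0, F_pq = 8, G_pp = 0
Compute both Brioschi determinants and normalise by (EG - F^2)^2.
M1 = [[-E_qq/2 + F_pq - G_pp/2, E_p/2, F_p - E_q/2], [F_q - G_p/2, E, F], [G_q/2, F, G]] = [[8, -4, -2], [-2, 2, 1/2], [-1, 1/2, 5/4]]; det M1 = 8
M2 = [[0, E_q/2, G_p/2], [E_q/2, E, F], [G_p/2, F, G]] = [[0, 0, 0], [0, 2, 1/2], [0, 1/2, 5/4]]; det M2 = 0
det M1 - det M2 = 8; K = 8 / (9/4)^2 = 128/81


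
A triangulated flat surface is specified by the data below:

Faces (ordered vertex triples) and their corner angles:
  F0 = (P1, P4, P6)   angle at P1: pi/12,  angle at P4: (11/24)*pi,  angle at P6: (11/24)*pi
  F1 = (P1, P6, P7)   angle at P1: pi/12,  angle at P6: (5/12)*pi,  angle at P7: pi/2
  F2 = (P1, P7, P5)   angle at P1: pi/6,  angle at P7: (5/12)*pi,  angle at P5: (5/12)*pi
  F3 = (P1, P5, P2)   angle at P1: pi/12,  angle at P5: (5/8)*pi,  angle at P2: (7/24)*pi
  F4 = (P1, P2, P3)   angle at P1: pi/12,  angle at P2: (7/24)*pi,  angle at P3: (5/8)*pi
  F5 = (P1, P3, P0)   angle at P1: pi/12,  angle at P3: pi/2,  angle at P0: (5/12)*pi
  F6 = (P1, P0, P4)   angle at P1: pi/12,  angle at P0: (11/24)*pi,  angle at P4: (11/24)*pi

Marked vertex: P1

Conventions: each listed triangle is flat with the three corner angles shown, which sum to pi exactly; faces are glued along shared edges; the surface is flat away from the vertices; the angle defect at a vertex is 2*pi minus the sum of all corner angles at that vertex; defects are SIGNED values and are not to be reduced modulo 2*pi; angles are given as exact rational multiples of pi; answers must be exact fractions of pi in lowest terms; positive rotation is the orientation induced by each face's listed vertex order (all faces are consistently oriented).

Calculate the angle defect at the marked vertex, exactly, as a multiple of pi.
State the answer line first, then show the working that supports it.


Answer: defect(P1) = (4/3)*pi

Sum of corner angles at P1: (2/3)*pi
defect = 2*pi - (2/3)*pi


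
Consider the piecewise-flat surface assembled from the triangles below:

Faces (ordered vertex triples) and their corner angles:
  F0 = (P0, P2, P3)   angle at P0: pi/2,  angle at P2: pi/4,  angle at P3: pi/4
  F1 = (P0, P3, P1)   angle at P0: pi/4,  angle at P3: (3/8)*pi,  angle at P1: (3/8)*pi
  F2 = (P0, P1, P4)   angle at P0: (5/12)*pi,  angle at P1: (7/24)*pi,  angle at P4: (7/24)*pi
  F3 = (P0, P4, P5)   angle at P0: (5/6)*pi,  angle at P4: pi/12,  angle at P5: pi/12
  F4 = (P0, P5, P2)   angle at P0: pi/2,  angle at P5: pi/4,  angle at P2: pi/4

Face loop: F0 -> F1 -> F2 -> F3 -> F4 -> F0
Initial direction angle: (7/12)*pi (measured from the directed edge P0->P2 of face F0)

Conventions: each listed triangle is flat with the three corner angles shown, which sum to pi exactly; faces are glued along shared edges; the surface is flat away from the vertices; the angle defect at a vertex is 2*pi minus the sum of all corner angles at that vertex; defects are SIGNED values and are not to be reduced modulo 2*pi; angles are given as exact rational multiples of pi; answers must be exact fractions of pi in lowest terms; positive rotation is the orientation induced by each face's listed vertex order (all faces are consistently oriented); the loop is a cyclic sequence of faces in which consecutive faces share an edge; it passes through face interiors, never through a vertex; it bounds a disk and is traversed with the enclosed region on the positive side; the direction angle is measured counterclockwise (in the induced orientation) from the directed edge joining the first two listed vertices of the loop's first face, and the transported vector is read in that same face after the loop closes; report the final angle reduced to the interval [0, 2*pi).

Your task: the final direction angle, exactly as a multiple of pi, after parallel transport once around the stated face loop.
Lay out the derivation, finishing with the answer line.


enclosed vertex P0: corner angles sum to (5/2)*pi, defect = 2*pi - (5/2)*pi = -pi/2
the final direction is the initial angle plus the enclosed defects, taken mod 2*pi in the induced orientation
final angle = (7/12)*pi - pi/2 = pi/12 (mod 2*pi)

Answer: final direction angle = pi/12


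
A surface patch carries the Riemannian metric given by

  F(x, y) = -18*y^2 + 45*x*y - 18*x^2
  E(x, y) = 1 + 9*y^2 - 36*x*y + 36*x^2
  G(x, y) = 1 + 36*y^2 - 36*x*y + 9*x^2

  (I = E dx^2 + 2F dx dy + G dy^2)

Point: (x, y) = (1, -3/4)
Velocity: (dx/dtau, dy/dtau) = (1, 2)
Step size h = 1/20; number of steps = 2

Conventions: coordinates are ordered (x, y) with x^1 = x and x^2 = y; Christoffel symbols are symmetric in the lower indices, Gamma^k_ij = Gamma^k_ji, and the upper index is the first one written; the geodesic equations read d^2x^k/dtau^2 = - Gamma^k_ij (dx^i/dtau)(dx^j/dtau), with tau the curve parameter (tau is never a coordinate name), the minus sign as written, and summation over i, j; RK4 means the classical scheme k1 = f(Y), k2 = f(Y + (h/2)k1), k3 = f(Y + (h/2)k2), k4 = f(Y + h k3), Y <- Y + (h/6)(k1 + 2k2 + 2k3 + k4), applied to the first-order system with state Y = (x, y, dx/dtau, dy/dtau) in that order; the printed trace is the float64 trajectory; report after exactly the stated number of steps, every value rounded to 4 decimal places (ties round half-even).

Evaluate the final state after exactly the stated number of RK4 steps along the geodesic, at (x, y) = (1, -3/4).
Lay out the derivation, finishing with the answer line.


f(Y) = (dx/dtau, dy/dtau, -Gamma^x_ij Y'^i Y'^j, -Gamma^y_ij Y'^i Y'^j) with the Gammas evaluated at the stage position; h = 0.050000; intermediate values shown to 6 dp
step 0: x = 1.0000, y = -0.7500, dx/dtau = 1.0000, dy/dtau = 2.0000
step 1:
  k1: at (x, y) = (1.000000, -0.750000), (dx/dtau, dy/dtau) = (1.000000, 2.000000); Gamma_xxx = 0.395012, Gamma_xxy = -0.197506, Gamma_xyy = 0.395012, Gamma_yxx = -0.359102, Gamma_yxy = 0.179551, Gamma_yyy = -0.359102; k1 = (1.000000, 2.000000, -1.185037, 1.077307)
  k2: at (x, y) = (1.025000, -0.700000), (dx/dtau, dy/dtau) = (0.970374, 2.026933); Gamma_xxx = 0.405777, Gamma_xxy = -0.202889, Gamma_xyy = 0.405777, Gamma_yxx = -0.357822, Gamma_yxy = 0.178911, Gamma_yyy = -0.357822; k2 = (0.970374, 2.026933, -1.251092, 1.103236)
  k3: at (x, y) = (1.024259, -0.699327), (dx/dtau, dy/dtau) = (0.968723, 2.027581); Gamma_xxx = 0.406117, Gamma_xxy = -0.203059, Gamma_xyy = 0.406117, Gamma_yxx = -0.358094, Gamma_yxy = 0.179047, Gamma_yyy = -0.358094; k3 = (0.968723, 2.027581, -1.253012, 1.104843)
  k4: at (x, y) = (1.048436, -0.648621), (dx/dtau, dy/dtau) = (0.937349, 2.055242); Gamma_xxx = 0.417532, Gamma_xxy = -0.208766, Gamma_xyy = 0.417532, Gamma_yxx = -0.356729, Gamma_yxy = 0.178364, Gamma_yyy = -0.356729; k4 = (0.937349, 2.055242, -1.326151, 1.133029)
  Y <- Y + (h/6)(k1 + 2k2 + 2k3 + k4): x = 1.0485, y = -0.6486, dx/dtau = 0.9373, dy/dtau = 2.0552
step 2:
  k1: at (x, y) = (1.048463, -0.648631), (dx/dtau, dy/dtau) = (0.937338, 2.055221); Gamma_xxx = 0.417524, Gamma_xxy = -0.208762, Gamma_xyy = 0.417524, Gamma_yxx = -0.356720, Gamma_yxy = 0.178360, Gamma_yyy = -0.356720; k1 = (0.937338, 2.055221, -1.326097, 1.132979)
  k2: at (x, y) = (1.071896, -0.597251), (dx/dtau, dy/dtau) = (0.904186, 2.083545); Gamma_xxx = 0.429597, Gamma_xxy = -0.214799, Gamma_xyy = 0.429597, Gamma_yxx = -0.355207, Gamma_yxy = 0.177604, Gamma_yyy = -0.355207; k2 = (0.904186, 2.083545, -1.406846, 1.163233)
  k3: at (x, y) = (1.071068, -0.596542), (dx/dtau, dy/dtau) = (0.902167, 2.084302); Gamma_xxx = 0.430006, Gamma_xxy = -0.215003, Gamma_xyy = 0.430006, Gamma_yxx = -0.355500, Gamma_yxy = 0.177750, Gamma_yyy = -0.355500; k3 = (0.902167, 2.084302, -1.409487, 1.165268)
  k4: at (x, y) = (1.093571, -0.544416), (dx/dtau, dy/dtau) = (0.866864, 2.113484); Gamma_xxx = 0.442881, Gamma_xxy = -0.221440, Gamma_xyy = 0.442881, Gamma_yxx = -0.353844, Gamma_yxy = 0.176922, Gamma_yyy = -0.353844; k4 = (0.866864, 2.113484, -1.499668, 1.198173)
  Y <- Y + (h/6)(k1 + 2k2 + 2k3 + k4): x = 1.0936, y = -0.5444, dx/dtau = 0.8669, dy/dtau = 2.1135

Answer: x = 1.0936, y = -0.5444, dx/dtau = 0.8669, dy/dtau = 2.1135


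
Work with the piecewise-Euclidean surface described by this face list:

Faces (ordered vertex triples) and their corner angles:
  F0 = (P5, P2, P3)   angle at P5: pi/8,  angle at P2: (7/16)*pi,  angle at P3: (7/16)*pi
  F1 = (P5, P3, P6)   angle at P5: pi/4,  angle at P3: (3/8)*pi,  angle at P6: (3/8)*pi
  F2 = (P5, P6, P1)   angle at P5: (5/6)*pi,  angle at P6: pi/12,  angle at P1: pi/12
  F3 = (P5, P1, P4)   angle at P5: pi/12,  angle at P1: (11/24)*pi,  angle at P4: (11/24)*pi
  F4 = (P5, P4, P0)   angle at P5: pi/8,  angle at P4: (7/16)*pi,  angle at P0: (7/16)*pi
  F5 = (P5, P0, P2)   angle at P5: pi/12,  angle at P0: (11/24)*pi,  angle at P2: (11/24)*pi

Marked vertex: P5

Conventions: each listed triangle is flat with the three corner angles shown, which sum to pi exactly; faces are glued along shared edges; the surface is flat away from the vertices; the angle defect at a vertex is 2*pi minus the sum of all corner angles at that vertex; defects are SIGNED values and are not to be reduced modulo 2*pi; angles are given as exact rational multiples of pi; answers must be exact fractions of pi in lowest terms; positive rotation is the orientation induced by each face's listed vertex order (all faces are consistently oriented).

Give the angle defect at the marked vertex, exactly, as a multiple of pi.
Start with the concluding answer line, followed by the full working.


Answer: defect(P5) = pi/2

Sum of corner angles at P5: (3/2)*pi
defect = 2*pi - (3/2)*pi


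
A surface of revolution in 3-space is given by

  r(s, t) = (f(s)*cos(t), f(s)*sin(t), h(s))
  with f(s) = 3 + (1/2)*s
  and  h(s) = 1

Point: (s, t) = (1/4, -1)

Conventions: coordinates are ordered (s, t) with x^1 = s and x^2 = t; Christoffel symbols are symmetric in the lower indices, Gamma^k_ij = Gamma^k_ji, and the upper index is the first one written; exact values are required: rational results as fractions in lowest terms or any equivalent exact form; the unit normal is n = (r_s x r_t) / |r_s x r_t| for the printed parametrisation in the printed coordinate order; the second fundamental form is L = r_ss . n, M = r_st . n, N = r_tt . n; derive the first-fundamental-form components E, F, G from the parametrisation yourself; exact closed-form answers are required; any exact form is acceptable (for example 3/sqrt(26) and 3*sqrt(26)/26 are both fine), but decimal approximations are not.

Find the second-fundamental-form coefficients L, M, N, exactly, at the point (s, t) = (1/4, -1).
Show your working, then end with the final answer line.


f = 25/8, f' = 1/2, f'' = 0, h' = 0, h'' = 0
E = 1/4, F = 0, G = 625/64; answer radicand W^2 = 1/4
unnormalised second-form numerators: l = 0, m = 0, n = 0; L = l/sqrt(1/4), and similarly M = m/sqrt(W^2), N = n/sqrt(W^2)

Answer: L = 0, M = 0, N = 0


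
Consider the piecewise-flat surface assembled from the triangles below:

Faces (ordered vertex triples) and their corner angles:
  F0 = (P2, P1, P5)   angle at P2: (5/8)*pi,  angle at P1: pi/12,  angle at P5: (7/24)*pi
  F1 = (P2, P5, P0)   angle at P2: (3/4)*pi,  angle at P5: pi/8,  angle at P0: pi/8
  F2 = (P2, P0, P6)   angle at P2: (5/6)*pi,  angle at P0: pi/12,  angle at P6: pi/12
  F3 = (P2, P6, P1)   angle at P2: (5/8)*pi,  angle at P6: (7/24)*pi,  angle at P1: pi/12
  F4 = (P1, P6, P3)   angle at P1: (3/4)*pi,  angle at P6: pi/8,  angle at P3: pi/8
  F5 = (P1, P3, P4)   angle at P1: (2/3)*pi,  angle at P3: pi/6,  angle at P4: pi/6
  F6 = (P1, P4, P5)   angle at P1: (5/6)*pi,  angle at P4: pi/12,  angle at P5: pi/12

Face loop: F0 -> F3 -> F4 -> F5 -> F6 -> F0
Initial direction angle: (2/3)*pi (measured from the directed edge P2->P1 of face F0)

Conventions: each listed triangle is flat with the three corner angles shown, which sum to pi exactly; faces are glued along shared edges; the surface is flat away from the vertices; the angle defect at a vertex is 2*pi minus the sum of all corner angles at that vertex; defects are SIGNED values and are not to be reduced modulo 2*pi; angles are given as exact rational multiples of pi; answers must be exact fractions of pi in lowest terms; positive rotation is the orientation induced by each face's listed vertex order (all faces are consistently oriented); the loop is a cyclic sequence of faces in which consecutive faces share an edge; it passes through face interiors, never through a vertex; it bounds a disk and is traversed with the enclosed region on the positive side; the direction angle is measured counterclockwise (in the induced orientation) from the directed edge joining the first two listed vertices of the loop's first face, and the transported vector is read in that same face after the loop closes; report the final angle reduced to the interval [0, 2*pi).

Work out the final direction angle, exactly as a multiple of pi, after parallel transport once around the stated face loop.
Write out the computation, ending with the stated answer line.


enclosed vertex P1: corner angles sum to (29/12)*pi, defect = 2*pi - (29/12)*pi = (-5/12)*pi
holonomy = initial angle + sum of enclosed defects (mod 2*pi), positive in the induced orientation
final angle = (2/3)*pi - (5/12)*pi = pi/4 (mod 2*pi)

Answer: final direction angle = pi/4


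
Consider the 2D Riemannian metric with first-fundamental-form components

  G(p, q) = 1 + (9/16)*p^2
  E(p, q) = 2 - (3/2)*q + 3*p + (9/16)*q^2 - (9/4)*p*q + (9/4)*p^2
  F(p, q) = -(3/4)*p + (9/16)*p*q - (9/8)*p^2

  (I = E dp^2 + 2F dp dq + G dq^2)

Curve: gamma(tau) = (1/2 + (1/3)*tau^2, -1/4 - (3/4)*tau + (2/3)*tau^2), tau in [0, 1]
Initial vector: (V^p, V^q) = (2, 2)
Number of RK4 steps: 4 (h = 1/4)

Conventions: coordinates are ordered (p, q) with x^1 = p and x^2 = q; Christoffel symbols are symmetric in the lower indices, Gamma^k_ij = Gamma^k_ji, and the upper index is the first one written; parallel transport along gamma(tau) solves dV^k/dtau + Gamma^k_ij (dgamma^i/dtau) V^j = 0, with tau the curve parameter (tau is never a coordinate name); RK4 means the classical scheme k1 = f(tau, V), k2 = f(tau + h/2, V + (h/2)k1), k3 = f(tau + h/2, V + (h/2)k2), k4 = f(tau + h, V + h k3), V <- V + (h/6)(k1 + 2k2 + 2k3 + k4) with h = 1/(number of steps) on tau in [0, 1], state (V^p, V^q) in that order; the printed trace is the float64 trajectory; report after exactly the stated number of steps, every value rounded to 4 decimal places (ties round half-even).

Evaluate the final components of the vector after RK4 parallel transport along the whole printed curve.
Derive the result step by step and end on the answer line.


gamma'(tau) = ((2/3)*tau, -3/4 + (4/3)*tau); f(tau, V)^k = -Gamma^k_ij(gamma(tau)) gamma'^i(tau) V^j; h = 1/4; intermediate values shown to 6 dp
curve data and Christoffel symbols at the stage parameters:
  tau = 0.000000: gamma = (0.500000, -0.250000), gamma' = (0.000000, -0.750000); Gamma_ppp = 0.593775, Gamma_ppq = -0.296887, Gamma_pqq = 0.000000, Gamma_qpp = -0.114924, Gamma_qpq = 0.057462, Gamma_qqq = 0.000000
  tau = 0.125000: gamma = (0.505208, -0.333333), gamma' = (0.083333, -0.583333); Gamma_ppp = 0.581988, Gamma_ppq = -0.290994, Gamma_pqq = 0.000000, Gamma_qpp = -0.109830, Gamma_qpq = 0.054915, Gamma_qqq = 0.000000
  tau = 0.250000: gamma = (0.520833, -0.395833), gamma' = (0.166667, -0.416667); Gamma_ppp = 0.569746, Gamma_ppq = -0.284873, Gamma_pqq = 0.000000, Gamma_qpp = -0.107095, Gamma_qpq = 0.053548, Gamma_qqq = 0.000000
  tau = 0.375000: gamma = (0.546875, -0.437500), gamma' = (0.250000, -0.250000); Gamma_ppp = 0.557166, Gamma_ppq = -0.278583, Gamma_pqq = 0.000000, Gamma_qpp = -0.106368, Gamma_qpq = 0.053184, Gamma_qqq = 0.000000
  tau = 0.500000: gamma = (0.583333, -0.458333), gamma' = (0.333333, -0.083333); Gamma_ppp = 0.544322, Gamma_ppq = -0.272161, Gamma_pqq = 0.000000, Gamma_qpp = -0.107331, Gamma_qpq = 0.053666, Gamma_qqq = 0.000000
  tau = 0.625000: gamma = (0.630208, -0.458333), gamma' = (0.416667, 0.083333); Gamma_ppp = 0.531252, Gamma_ppq = -0.265626, Gamma_pqq = 0.000000, Gamma_qpp = -0.109695, Gamma_qpq = 0.054848, Gamma_qqq = 0.000000
  tau = 0.750000: gamma = (0.687500, -0.437500), gamma' = (0.500000, 0.250000); Gamma_ppp = 0.517973, Gamma_ppq = -0.258987, Gamma_pqq = 0.000000, Gamma_qpp = -0.113199, Gamma_qpq = 0.056600, Gamma_qqq = 0.000000
  tau = 0.875000: gamma = (0.755208, -0.395833), gamma' = (0.583333, 0.416667); Gamma_ppp = 0.504489, Gamma_ppq = -0.252245, Gamma_pqq = 0.000000, Gamma_qpp = -0.117606, Gamma_qpq = 0.058803, Gamma_qqq = 0.000000
  tau = 1.000000: gamma = (0.833333, -0.333333), gamma' = (0.666667, 0.583333); Gamma_ppp = 0.490798, Gamma_ppq = -0.245399, Gamma_pqq = 0.000000, Gamma_qpp = -0.122699, Gamma_qpq = 0.061350, Gamma_qqq = 0.000000
step 0: V^p = 2.0000, V^q = 2.0000
step 1: k1 = (-0.445331, 0.086193), k2 = (-0.375582, 0.070878), k3 = (-0.377531, 0.071246), k4 = (-0.311341, 0.058523); V <- V + (h/6)(k1 + 2k2 + 2k3 + k4): V^p = 1.9057, V^q = 2.0179
step 2: k1 = (-0.311358, 0.058526), k2 = (-0.248997, 0.047536), k3 = (-0.250721, 0.047865), k4 = (-0.192053, 0.037870); V <- V + (h/6)(k1 + 2k2 + 2k3 + k4): V^p = 1.8431, V^q = 2.0298
step 3: k1 = (-0.192066, 0.037872), k2 = (-0.137216, 0.028333), k3 = (-0.138714, 0.028642), k4 = (-0.087489, 0.019120); V <- V + (h/6)(k1 + 2k2 + 2k3 + k4): V^p = 1.8085, V^q = 2.0370
step 4: k1 = (-0.087501, 0.019123), k2 = (-0.039984, 0.009321), k3 = (-0.041288, 0.009625), k4 = (0.002695, -0.000674); V <- V + (h/6)(k1 + 2k2 + 2k3 + k4): V^p = 1.7981, V^q = 2.0393

Answer: V^p = 1.7981, V^q = 2.0393
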